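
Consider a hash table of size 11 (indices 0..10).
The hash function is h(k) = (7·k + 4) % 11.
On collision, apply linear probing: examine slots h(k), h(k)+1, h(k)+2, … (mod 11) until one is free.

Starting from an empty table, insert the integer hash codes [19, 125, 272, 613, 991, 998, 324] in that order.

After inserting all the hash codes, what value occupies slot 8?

Insert 19: h=5, slot 5 empty => index 5.
Insert 125: h=10, slot 10 empty => index 10.
Insert 272: h=5, slot 5 occupied => index 6.
Insert 613: h=5, slots 5,6 occupied => index 7.
Insert 991: h=0, slot 0 empty => index 0.
Insert 998: h=5, slots 5,6,7 occupied => index 8.
Insert 324: h=6, slots 6,7,8 occupied => index 9.
Table: [991, -, -, -, -, 19, 272, 613, 998, 324, 125]

998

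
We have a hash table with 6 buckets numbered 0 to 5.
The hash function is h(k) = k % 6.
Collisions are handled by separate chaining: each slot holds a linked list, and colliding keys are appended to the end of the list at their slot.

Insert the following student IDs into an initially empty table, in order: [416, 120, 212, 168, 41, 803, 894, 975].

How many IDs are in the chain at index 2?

2

416 → bucket 2
120 → bucket 0
212 → bucket 2 (collision)
168 → bucket 0 (collision)
41 → bucket 5
803 → bucket 5 (collision)
894 → bucket 0 (collision)
975 → bucket 3
Final buckets:
0: 120 -> 168 -> 894
1: -
2: 416 -> 212
3: 975
4: -
5: 41 -> 803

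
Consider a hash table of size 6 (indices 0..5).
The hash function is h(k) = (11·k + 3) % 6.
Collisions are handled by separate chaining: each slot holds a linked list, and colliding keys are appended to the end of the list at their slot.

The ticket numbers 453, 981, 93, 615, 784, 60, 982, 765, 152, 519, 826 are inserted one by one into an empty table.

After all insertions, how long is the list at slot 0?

453 -> bucket 0
981 -> bucket 0 (collision)
93 -> bucket 0 (collision)
615 -> bucket 0 (collision)
784 -> bucket 5
60 -> bucket 3
982 -> bucket 5 (collision)
765 -> bucket 0 (collision)
152 -> bucket 1
519 -> bucket 0 (collision)
826 -> bucket 5 (collision)
Final buckets:
0: 453 -> 981 -> 93 -> 615 -> 765 -> 519
1: 152
2: —
3: 60
4: —
5: 784 -> 982 -> 826

6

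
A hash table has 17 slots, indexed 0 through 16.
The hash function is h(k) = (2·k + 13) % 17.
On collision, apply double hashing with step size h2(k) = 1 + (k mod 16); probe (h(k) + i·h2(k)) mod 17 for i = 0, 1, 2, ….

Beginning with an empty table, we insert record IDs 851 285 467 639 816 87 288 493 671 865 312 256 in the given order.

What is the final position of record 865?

Insert 851: h=15, slot 15 empty -> index 15.
Insert 285: h=5, slot 5 empty -> index 5.
Insert 467: h=12, slot 12 empty -> index 12.
Insert 639: h=16, slot 16 empty -> index 16.
Insert 816: h=13, slot 13 empty -> index 13.
Insert 87: h=0, slot 0 empty -> index 0.
Insert 288: h=11, slot 11 empty -> index 11.
Insert 493: h=13, h2=14, slot 13 occupied -> index 10.
Insert 671: h=12, h2=16, slots 12,11,10 occupied -> index 9.
Insert 865: h=9, h2=2, slots 9,11,13,15,0 occupied -> index 2.
Insert 312: h=8, slot 8 empty -> index 8.
Insert 256: h=15, h2=1, slots 15,16,0 occupied -> index 1.
Table: [87, 256, 865, ∅, ∅, 285, ∅, ∅, 312, 671, 493, 288, 467, 816, ∅, 851, 639]

2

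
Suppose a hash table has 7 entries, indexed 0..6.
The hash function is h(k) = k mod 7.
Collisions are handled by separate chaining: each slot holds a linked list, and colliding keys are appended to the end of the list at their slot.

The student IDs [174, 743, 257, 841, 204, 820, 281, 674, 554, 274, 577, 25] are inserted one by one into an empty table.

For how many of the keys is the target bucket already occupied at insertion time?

6

Insert 174: h=6, bucket 6 empty -> new chain.
Insert 743: h=1, bucket 1 empty -> new chain.
Insert 257: h=5, bucket 5 empty -> new chain.
Insert 841: h=1, bucket 1 nonempty -> append to chain.
Insert 204: h=1, bucket 1 nonempty -> append to chain.
Insert 820: h=1, bucket 1 nonempty -> append to chain.
Insert 281: h=1, bucket 1 nonempty -> append to chain.
Insert 674: h=2, bucket 2 empty -> new chain.
Insert 554: h=1, bucket 1 nonempty -> append to chain.
Insert 274: h=1, bucket 1 nonempty -> append to chain.
Insert 577: h=3, bucket 3 empty -> new chain.
Insert 25: h=4, bucket 4 empty -> new chain.
Final buckets:
0: .
1: 743 -> 841 -> 204 -> 820 -> 281 -> 554 -> 274
2: 674
3: 577
4: 25
5: 257
6: 174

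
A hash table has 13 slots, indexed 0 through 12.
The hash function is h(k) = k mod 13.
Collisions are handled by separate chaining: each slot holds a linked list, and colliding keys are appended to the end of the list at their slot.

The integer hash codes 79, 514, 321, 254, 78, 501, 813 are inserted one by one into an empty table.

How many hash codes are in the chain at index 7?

Insert 79: h=1, bucket 1 empty → new chain.
Insert 514: h=7, bucket 7 empty → new chain.
Insert 321: h=9, bucket 9 empty → new chain.
Insert 254: h=7, bucket 7 nonempty → append to chain.
Insert 78: h=0, bucket 0 empty → new chain.
Insert 501: h=7, bucket 7 nonempty → append to chain.
Insert 813: h=7, bucket 7 nonempty → append to chain.
Final buckets:
0: 78
1: 79
2: .
3: .
4: .
5: .
6: .
7: 514 -> 254 -> 501 -> 813
8: .
9: 321
10: .
11: .
12: .

4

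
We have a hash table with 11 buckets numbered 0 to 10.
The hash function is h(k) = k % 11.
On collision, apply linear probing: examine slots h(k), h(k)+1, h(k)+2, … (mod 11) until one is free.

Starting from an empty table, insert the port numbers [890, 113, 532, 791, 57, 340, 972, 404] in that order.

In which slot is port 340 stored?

1

Insert 890: h=10, slot 10 empty -> index 10.
Insert 113: h=3, slot 3 empty -> index 3.
Insert 532: h=4, slot 4 empty -> index 4.
Insert 791: h=10, slot 10 occupied -> index 0.
Insert 57: h=2, slot 2 empty -> index 2.
Insert 340: h=10, slots 10,0 occupied -> index 1.
Insert 972: h=4, slot 4 occupied -> index 5.
Insert 404: h=8, slot 8 empty -> index 8.
Table: [791, 340, 57, 113, 532, 972, -, -, 404, -, 890]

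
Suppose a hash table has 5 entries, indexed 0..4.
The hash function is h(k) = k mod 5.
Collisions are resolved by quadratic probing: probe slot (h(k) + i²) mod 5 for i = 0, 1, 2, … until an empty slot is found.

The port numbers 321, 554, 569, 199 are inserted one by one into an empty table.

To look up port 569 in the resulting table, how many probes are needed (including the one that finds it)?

321 hashes to 1; slot 1 is free → place at 1.
554 hashes to 4; slot 4 is free → place at 4.
569 hashes to 4; 4 taken → place at 0.
199 hashes to 4; 4,0 taken → place at 3.
Table: [569, 321, —, 199, 554]
Lookup 569: h=4, probe 4,0 → found at 0.

2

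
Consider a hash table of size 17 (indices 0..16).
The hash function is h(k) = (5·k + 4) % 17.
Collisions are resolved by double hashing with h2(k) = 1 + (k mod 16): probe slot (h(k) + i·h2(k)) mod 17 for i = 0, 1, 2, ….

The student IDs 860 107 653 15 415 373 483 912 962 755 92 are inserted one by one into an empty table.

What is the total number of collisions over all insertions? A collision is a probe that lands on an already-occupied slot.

Insert 860: h=3, slot 3 empty → index 3.
Insert 107: h=12, slot 12 empty → index 12.
Insert 653: h=5, slot 5 empty → index 5.
Insert 15: h=11, slot 11 empty → index 11.
Insert 415: h=5, h2=16, slot 5 occupied → index 4.
Insert 373: h=16, slot 16 empty → index 16.
Insert 483: h=5, h2=4, slot 5 occupied → index 9.
Insert 912: h=8, slot 8 empty → index 8.
Insert 962: h=3, h2=3, slot 3 occupied → index 6.
Insert 755: h=5, h2=4, slots 5,9 occupied → index 13.
Insert 92: h=5, h2=13, slot 5 occupied → index 1.
Table: [∅, 92, ∅, 860, 415, 653, 962, ∅, 912, 483, ∅, 15, 107, 755, ∅, ∅, 373]

6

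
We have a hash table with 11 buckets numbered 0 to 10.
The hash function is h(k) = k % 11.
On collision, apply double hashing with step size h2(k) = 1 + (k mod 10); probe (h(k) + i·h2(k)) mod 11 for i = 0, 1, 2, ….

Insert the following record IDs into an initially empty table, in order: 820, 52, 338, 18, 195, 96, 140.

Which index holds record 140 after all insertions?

9

Insert 820: h=6, slot 6 empty → index 6.
Insert 52: h=8, slot 8 empty → index 8.
Insert 338: h=8, h2=9, slots 8,6 occupied → index 4.
Insert 18: h=7, slot 7 empty → index 7.
Insert 195: h=8, h2=6, slot 8 occupied → index 3.
Insert 96: h=8, h2=7, slots 8,4 occupied → index 0.
Insert 140: h=8, h2=1, slot 8 occupied → index 9.
Table: [96, ., ., 195, 338, ., 820, 18, 52, 140, .]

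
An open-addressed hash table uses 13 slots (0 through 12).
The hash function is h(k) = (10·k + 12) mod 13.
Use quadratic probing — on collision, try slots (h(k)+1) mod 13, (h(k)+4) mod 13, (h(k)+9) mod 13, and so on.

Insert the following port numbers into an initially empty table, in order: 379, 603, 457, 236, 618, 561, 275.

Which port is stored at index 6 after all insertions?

379: h=6 -> slot 6
603: h=10 -> slot 10
457: h=6, probe 6,7 -> slot 7
236: h=6, probe 6,7,10,2 -> slot 2
618: h=4 -> slot 4
561: h=6, probe 6,7,10,2,9 -> slot 9
275: h=6, probe 6,7,10,2,9,5 -> slot 5
Table: [∅, ∅, 236, ∅, 618, 275, 379, 457, ∅, 561, 603, ∅, ∅]

379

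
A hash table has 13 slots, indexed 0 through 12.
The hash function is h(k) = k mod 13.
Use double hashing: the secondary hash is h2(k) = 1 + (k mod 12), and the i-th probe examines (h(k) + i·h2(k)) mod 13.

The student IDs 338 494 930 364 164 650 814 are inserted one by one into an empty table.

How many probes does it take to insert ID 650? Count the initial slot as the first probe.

338: h=0 -> slot 0
494: h=0, h2=3, probe 0,3 -> slot 3
930: h=7 -> slot 7
364: h=0, h2=5, probe 0,5 -> slot 5
164: h=8 -> slot 8
650: h=0, h2=3, probe 0,3,6 -> slot 6
814: h=8, h2=11, probe 8,6,4 -> slot 4
Table: [338, -, -, 494, 814, 364, 650, 930, 164, -, -, -, -]

3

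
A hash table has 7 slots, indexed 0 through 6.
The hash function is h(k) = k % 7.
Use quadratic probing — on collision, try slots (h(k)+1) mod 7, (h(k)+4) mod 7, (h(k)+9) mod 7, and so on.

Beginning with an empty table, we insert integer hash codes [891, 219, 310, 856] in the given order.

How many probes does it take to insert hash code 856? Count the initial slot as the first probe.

891: h=2 => slot 2
219: h=2, probe 2,3 => slot 3
310: h=2, probe 2,3,6 => slot 6
856: h=2, probe 2,3,6,4 => slot 4
Table: [_, _, 891, 219, 856, _, 310]

4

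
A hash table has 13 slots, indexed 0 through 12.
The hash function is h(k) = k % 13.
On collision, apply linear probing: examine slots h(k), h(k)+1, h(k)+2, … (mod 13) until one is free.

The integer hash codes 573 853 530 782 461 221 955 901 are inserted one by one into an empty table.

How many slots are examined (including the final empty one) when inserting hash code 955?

573 hashes to 1; slot 1 is free -> place at 1.
853 hashes to 8; slot 8 is free -> place at 8.
530 hashes to 10; slot 10 is free -> place at 10.
782 hashes to 2; slot 2 is free -> place at 2.
461 hashes to 6; slot 6 is free -> place at 6.
221 hashes to 0; slot 0 is free -> place at 0.
955 hashes to 6; 6 taken -> place at 7.
901 hashes to 4; slot 4 is free -> place at 4.
Table: [221, 573, 782, -, 901, -, 461, 955, 853, -, 530, -, -]

2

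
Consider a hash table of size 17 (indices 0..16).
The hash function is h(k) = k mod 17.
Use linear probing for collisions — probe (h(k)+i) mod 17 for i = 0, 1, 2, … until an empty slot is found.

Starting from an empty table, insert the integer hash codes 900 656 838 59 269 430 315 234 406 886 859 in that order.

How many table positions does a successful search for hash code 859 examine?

Insert 900: h=16, slot 16 empty → index 16.
Insert 656: h=10, slot 10 empty → index 10.
Insert 838: h=5, slot 5 empty → index 5.
Insert 59: h=8, slot 8 empty → index 8.
Insert 269: h=14, slot 14 empty → index 14.
Insert 430: h=5, slot 5 occupied → index 6.
Insert 315: h=9, slot 9 empty → index 9.
Insert 234: h=13, slot 13 empty → index 13.
Insert 406: h=15, slot 15 empty → index 15.
Insert 886: h=2, slot 2 empty → index 2.
Insert 859: h=9, slots 9,10 occupied → index 11.
Table: [∅, ∅, 886, ∅, ∅, 838, 430, ∅, 59, 315, 656, 859, ∅, 234, 269, 406, 900]
Lookup 859: h=9, probe 9,10,11 → found at 11.

3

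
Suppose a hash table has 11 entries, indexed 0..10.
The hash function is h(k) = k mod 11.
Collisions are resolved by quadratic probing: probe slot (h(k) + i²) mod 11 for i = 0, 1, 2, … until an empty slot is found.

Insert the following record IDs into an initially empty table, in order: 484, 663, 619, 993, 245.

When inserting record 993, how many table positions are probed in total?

484: h=0 → slot 0
663: h=3 → slot 3
619: h=3, probe 3,4 → slot 4
993: h=3, probe 3,4,7 → slot 7
245: h=3, probe 3,4,7,1 → slot 1
Table: [484, 245, ., 663, 619, ., ., 993, ., ., .]

3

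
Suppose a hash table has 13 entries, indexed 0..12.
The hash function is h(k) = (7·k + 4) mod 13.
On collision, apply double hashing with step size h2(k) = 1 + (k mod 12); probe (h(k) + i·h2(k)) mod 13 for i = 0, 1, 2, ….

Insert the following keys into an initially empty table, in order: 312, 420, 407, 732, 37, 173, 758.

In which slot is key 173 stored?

12

Insert 312: h=4, slot 4 empty => index 4.
Insert 420: h=6, slot 6 empty => index 6.
Insert 407: h=6, h2=12, slot 6 occupied => index 5.
Insert 732: h=6, h2=1, slot 6 occupied => index 7.
Insert 37: h=3, slot 3 empty => index 3.
Insert 173: h=6, h2=6, slot 6 occupied => index 12.
Insert 758: h=6, h2=3, slot 6 occupied => index 9.
Table: [∅, ∅, ∅, 37, 312, 407, 420, 732, ∅, 758, ∅, ∅, 173]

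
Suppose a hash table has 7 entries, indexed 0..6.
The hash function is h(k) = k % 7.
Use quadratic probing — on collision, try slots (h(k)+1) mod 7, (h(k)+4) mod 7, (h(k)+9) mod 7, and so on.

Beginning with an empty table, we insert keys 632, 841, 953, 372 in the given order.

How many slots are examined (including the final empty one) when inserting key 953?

632: h=2 => slot 2
841: h=1 => slot 1
953: h=1, probe 1,2,5 => slot 5
372: h=1, probe 1,2,5,3 => slot 3
Table: [-, 841, 632, 372, -, 953, -]

3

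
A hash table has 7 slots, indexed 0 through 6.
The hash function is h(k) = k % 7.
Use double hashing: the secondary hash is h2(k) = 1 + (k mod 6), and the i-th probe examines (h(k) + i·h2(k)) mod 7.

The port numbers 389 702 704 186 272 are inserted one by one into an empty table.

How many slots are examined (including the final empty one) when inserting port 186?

389 hashes to 4; slot 4 is free => place at 4.
702 hashes to 2; slot 2 is free => place at 2.
704 hashes to 4, h2=3; 4 taken => place at 0.
186 hashes to 4, h2=1; 4 taken => place at 5.
272 hashes to 6; slot 6 is free => place at 6.
Table: [704, -, 702, -, 389, 186, 272]

2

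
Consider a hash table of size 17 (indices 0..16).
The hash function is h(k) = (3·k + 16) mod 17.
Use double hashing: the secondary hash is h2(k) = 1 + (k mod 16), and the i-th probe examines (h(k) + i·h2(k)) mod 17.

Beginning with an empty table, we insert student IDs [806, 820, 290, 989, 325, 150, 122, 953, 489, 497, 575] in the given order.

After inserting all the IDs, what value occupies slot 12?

Insert 806: h=3, slot 3 empty -> index 3.
Insert 820: h=11, slot 11 empty -> index 11.
Insert 290: h=2, slot 2 empty -> index 2.
Insert 989: h=8, slot 8 empty -> index 8.
Insert 325: h=5, slot 5 empty -> index 5.
Insert 150: h=7, slot 7 empty -> index 7.
Insert 122: h=8, h2=11, slots 8,2 occupied -> index 13.
Insert 953: h=2, h2=10, slot 2 occupied -> index 12.
Insert 489: h=4, slot 4 empty -> index 4.
Insert 497: h=11, h2=2, slots 11,13 occupied -> index 15.
Insert 575: h=7, h2=16, slot 7 occupied -> index 6.
Table: [_, _, 290, 806, 489, 325, 575, 150, 989, _, _, 820, 953, 122, _, 497, _]

953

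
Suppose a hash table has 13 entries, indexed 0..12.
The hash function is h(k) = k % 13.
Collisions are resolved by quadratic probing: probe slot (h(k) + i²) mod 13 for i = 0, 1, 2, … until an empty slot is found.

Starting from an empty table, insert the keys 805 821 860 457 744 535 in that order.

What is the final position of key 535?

11

805 hashes to 12; slot 12 is free → place at 12.
821 hashes to 2; slot 2 is free → place at 2.
860 hashes to 2; 2 taken → place at 3.
457 hashes to 2; 2,3 taken → place at 6.
744 hashes to 3; 3 taken → place at 4.
535 hashes to 2; 2,3,6 taken → place at 11.
Table: [—, —, 821, 860, 744, —, 457, —, —, —, —, 535, 805]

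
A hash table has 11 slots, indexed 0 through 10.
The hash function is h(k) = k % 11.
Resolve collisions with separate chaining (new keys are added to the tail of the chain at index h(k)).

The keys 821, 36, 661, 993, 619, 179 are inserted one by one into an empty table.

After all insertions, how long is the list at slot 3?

821 -> bucket 7
36 -> bucket 3
661 -> bucket 1
993 -> bucket 3 (collision)
619 -> bucket 3 (collision)
179 -> bucket 3 (collision)
Final buckets:
0: .
1: 661
2: .
3: 36 -> 993 -> 619 -> 179
4: .
5: .
6: .
7: 821
8: .
9: .
10: .

4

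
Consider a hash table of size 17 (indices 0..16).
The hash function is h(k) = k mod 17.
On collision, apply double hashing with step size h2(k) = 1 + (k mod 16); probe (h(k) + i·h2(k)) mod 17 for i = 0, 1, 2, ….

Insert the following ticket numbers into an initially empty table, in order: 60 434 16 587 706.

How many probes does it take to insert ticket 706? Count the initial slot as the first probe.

3

Insert 60: h=9, slot 9 empty -> index 9.
Insert 434: h=9, h2=3, slot 9 occupied -> index 12.
Insert 16: h=16, slot 16 empty -> index 16.
Insert 587: h=9, h2=12, slot 9 occupied -> index 4.
Insert 706: h=9, h2=3, slots 9,12 occupied -> index 15.
Table: [., ., ., ., 587, ., ., ., ., 60, ., ., 434, ., ., 706, 16]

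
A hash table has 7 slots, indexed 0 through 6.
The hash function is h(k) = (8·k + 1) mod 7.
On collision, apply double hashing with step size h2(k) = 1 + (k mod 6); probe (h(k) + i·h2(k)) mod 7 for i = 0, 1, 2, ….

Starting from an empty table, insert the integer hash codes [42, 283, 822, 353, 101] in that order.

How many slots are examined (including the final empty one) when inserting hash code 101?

Insert 42: h=1, slot 1 empty => index 1.
Insert 283: h=4, slot 4 empty => index 4.
Insert 822: h=4, h2=1, slot 4 occupied => index 5.
Insert 353: h=4, h2=6, slot 4 occupied => index 3.
Insert 101: h=4, h2=6, slots 4,3 occupied => index 2.
Table: [-, 42, 101, 353, 283, 822, -]

3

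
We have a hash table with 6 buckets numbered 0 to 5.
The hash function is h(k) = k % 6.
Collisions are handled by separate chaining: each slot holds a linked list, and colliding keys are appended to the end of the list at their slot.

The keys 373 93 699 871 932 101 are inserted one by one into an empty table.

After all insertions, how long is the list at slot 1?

373 -> bucket 1
93 -> bucket 3
699 -> bucket 3 (collision)
871 -> bucket 1 (collision)
932 -> bucket 2
101 -> bucket 5
Final buckets:
0: _
1: 373 -> 871
2: 932
3: 93 -> 699
4: _
5: 101

2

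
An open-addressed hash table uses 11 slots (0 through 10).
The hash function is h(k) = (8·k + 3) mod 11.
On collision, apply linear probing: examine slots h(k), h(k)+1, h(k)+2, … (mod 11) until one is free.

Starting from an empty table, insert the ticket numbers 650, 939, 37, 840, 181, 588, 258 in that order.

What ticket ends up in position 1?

588

650: h=0 -> slot 0
939: h=2 -> slot 2
37: h=2, probe 2,3 -> slot 3
840: h=2, probe 2,3,4 -> slot 4
181: h=10 -> slot 10
588: h=10, probe 10,0,1 -> slot 1
258: h=10, probe 10,0,1,2,3,4,5 -> slot 5
Table: [650, 588, 939, 37, 840, 258, ∅, ∅, ∅, ∅, 181]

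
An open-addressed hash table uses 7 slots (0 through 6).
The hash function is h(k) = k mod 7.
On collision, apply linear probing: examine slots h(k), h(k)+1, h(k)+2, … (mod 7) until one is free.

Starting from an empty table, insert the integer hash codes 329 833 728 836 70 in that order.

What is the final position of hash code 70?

4

329 hashes to 0; slot 0 is free => place at 0.
833 hashes to 0; 0 taken => place at 1.
728 hashes to 0; 0,1 taken => place at 2.
836 hashes to 3; slot 3 is free => place at 3.
70 hashes to 0; 0,1,2,3 taken => place at 4.
Table: [329, 833, 728, 836, 70, -, -]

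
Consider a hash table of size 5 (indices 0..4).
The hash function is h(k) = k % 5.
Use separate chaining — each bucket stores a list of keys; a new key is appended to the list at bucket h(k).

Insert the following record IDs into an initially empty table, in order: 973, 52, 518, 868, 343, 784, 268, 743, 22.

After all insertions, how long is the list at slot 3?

6

Insert 973: h=3, bucket 3 empty → new chain.
Insert 52: h=2, bucket 2 empty → new chain.
Insert 518: h=3, bucket 3 nonempty → append to chain.
Insert 868: h=3, bucket 3 nonempty → append to chain.
Insert 343: h=3, bucket 3 nonempty → append to chain.
Insert 784: h=4, bucket 4 empty → new chain.
Insert 268: h=3, bucket 3 nonempty → append to chain.
Insert 743: h=3, bucket 3 nonempty → append to chain.
Insert 22: h=2, bucket 2 nonempty → append to chain.
Final buckets:
0: ∅
1: ∅
2: 52 -> 22
3: 973 -> 518 -> 868 -> 343 -> 268 -> 743
4: 784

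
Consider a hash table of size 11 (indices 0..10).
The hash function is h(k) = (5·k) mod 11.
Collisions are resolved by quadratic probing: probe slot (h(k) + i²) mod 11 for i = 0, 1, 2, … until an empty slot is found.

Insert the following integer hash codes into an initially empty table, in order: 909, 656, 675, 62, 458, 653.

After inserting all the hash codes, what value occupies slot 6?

62

909: h=2 -> slot 2
656: h=2, probe 2,3 -> slot 3
675: h=9 -> slot 9
62: h=2, probe 2,3,6 -> slot 6
458: h=2, probe 2,3,6,0 -> slot 0
653: h=9, probe 9,10 -> slot 10
Table: [458, _, 909, 656, _, _, 62, _, _, 675, 653]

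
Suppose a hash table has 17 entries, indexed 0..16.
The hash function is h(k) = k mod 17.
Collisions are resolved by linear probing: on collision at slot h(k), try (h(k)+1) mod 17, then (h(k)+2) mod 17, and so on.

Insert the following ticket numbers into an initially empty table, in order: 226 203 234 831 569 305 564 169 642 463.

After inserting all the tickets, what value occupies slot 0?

305

226: h=5 => slot 5
203: h=16 => slot 16
234: h=13 => slot 13
831: h=15 => slot 15
569: h=8 => slot 8
305: h=16, probe 16,0 => slot 0
564: h=3 => slot 3
169: h=16, probe 16,0,1 => slot 1
642: h=13, probe 13,14 => slot 14
463: h=4 => slot 4
Table: [305, 169, ∅, 564, 463, 226, ∅, ∅, 569, ∅, ∅, ∅, ∅, 234, 642, 831, 203]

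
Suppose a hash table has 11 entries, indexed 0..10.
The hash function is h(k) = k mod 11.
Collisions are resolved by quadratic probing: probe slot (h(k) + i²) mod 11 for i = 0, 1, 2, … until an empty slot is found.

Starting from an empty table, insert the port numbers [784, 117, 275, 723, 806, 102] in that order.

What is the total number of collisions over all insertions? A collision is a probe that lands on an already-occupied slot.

4

Insert 784: h=3, slot 3 empty => index 3.
Insert 117: h=7, slot 7 empty => index 7.
Insert 275: h=0, slot 0 empty => index 0.
Insert 723: h=8, slot 8 empty => index 8.
Insert 806: h=3, slot 3 occupied => index 4.
Insert 102: h=3, slots 3,4,7 occupied => index 1.
Table: [275, 102, ∅, 784, 806, ∅, ∅, 117, 723, ∅, ∅]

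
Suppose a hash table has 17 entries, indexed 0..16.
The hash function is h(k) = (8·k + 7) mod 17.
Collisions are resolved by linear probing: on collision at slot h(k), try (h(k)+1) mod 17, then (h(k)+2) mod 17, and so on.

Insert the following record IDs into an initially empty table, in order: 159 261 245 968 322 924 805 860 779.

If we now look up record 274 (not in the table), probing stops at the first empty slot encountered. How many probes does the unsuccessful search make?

3

Insert 159: h=4, slot 4 empty → index 4.
Insert 261: h=4, slot 4 occupied → index 5.
Insert 245: h=12, slot 12 empty → index 12.
Insert 968: h=16, slot 16 empty → index 16.
Insert 322: h=16, slot 16 occupied → index 0.
Insert 924: h=4, slots 4,5 occupied → index 6.
Insert 805: h=4, slots 4,5,6 occupied → index 7.
Insert 860: h=2, slot 2 empty → index 2.
Insert 779: h=0, slot 0 occupied → index 1.
Table: [322, 779, 860, ., 159, 261, 924, 805, ., ., ., ., 245, ., ., ., 968]
Lookup 274: h=6, probe 6,7,8 → slot 8 empty, not found.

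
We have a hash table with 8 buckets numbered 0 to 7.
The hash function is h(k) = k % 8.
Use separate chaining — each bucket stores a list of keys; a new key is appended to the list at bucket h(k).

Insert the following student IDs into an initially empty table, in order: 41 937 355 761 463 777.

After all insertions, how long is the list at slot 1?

4

Insert 41: h=1, bucket 1 empty → new chain.
Insert 937: h=1, bucket 1 nonempty → append to chain.
Insert 355: h=3, bucket 3 empty → new chain.
Insert 761: h=1, bucket 1 nonempty → append to chain.
Insert 463: h=7, bucket 7 empty → new chain.
Insert 777: h=1, bucket 1 nonempty → append to chain.
Final buckets:
0: —
1: 41 -> 937 -> 761 -> 777
2: —
3: 355
4: —
5: —
6: —
7: 463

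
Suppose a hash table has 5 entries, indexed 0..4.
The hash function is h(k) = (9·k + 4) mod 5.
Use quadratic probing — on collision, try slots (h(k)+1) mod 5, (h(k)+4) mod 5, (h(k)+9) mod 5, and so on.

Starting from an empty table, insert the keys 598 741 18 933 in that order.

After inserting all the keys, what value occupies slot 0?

933

598: h=1 => slot 1
741: h=3 => slot 3
18: h=1, probe 1,2 => slot 2
933: h=1, probe 1,2,0 => slot 0
Table: [933, 598, 18, 741, _]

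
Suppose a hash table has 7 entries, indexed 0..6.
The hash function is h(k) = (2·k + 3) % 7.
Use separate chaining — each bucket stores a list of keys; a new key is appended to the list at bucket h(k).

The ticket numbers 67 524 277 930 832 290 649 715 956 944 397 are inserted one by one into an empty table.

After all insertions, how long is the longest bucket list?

4

Insert 67: h=4, bucket 4 empty → new chain.
Insert 524: h=1, bucket 1 empty → new chain.
Insert 277: h=4, bucket 4 nonempty → append to chain.
Insert 930: h=1, bucket 1 nonempty → append to chain.
Insert 832: h=1, bucket 1 nonempty → append to chain.
Insert 290: h=2, bucket 2 empty → new chain.
Insert 649: h=6, bucket 6 empty → new chain.
Insert 715: h=5, bucket 5 empty → new chain.
Insert 956: h=4, bucket 4 nonempty → append to chain.
Insert 944: h=1, bucket 1 nonempty → append to chain.
Insert 397: h=6, bucket 6 nonempty → append to chain.
Final buckets:
0: -
1: 524 -> 930 -> 832 -> 944
2: 290
3: -
4: 67 -> 277 -> 956
5: 715
6: 649 -> 397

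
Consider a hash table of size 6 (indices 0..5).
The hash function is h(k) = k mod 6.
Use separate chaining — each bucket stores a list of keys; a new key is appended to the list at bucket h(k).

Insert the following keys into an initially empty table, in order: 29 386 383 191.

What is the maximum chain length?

29 → bucket 5
386 → bucket 2
383 → bucket 5 (collision)
191 → bucket 5 (collision)
Final buckets:
0: _
1: _
2: 386
3: _
4: _
5: 29 -> 383 -> 191

3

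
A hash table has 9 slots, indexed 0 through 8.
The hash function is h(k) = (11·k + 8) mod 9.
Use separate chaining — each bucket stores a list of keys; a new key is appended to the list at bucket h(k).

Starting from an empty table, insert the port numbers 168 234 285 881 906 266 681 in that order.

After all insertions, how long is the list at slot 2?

4

168 → bucket 2
234 → bucket 8
285 → bucket 2 (collision)
881 → bucket 6
906 → bucket 2 (collision)
266 → bucket 0
681 → bucket 2 (collision)
Final buckets:
0: 266
1: _
2: 168 -> 285 -> 906 -> 681
3: _
4: _
5: _
6: 881
7: _
8: 234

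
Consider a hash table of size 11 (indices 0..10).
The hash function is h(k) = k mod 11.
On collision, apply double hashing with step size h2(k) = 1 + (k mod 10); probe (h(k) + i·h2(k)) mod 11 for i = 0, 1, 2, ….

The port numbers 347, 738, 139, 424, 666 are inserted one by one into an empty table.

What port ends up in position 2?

347 hashes to 6; slot 6 is free → place at 6.
738 hashes to 1; slot 1 is free → place at 1.
139 hashes to 7; slot 7 is free → place at 7.
424 hashes to 6, h2=5; 6 taken → place at 0.
666 hashes to 6, h2=7; 6 taken → place at 2.
Table: [424, 738, 666, ., ., ., 347, 139, ., ., .]

666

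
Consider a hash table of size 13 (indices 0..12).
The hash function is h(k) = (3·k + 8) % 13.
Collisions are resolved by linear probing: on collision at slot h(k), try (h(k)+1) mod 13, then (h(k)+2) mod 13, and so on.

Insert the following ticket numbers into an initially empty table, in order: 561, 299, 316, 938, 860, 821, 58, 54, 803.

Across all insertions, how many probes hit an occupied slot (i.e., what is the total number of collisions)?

10

561: h=1 => slot 1
299: h=8 => slot 8
316: h=7 => slot 7
938: h=1, probe 1,2 => slot 2
860: h=1, probe 1,2,3 => slot 3
821: h=1, probe 1,2,3,4 => slot 4
58: h=0 => slot 0
54: h=1, probe 1,2,3,4,5 => slot 5
803: h=12 => slot 12
Table: [58, 561, 938, 860, 821, 54, -, 316, 299, -, -, -, 803]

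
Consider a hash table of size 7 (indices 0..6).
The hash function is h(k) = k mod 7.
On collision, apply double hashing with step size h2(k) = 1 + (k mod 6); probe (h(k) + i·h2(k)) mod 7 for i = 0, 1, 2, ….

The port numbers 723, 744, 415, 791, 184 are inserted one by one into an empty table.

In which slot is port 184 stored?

723: h=2 => slot 2
744: h=2, h2=1, probe 2,3 => slot 3
415: h=2, h2=2, probe 2,4 => slot 4
791: h=0 => slot 0
184: h=2, h2=5, probe 2,0,5 => slot 5
Table: [791, ∅, 723, 744, 415, 184, ∅]

5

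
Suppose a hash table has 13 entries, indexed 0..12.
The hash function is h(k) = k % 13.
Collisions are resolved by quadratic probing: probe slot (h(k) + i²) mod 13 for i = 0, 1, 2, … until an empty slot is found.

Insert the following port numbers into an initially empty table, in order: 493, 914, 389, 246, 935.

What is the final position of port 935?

8

493 hashes to 12; slot 12 is free → place at 12.
914 hashes to 4; slot 4 is free → place at 4.
389 hashes to 12; 12 taken → place at 0.
246 hashes to 12; 12,0 taken → place at 3.
935 hashes to 12; 12,0,3 taken → place at 8.
Table: [389, -, -, 246, 914, -, -, -, 935, -, -, -, 493]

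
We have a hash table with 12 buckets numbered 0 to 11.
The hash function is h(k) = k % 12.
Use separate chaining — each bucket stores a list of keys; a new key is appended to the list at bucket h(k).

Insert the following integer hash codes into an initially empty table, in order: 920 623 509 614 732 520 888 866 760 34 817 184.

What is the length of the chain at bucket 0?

Insert 920: h=8, bucket 8 empty -> new chain.
Insert 623: h=11, bucket 11 empty -> new chain.
Insert 509: h=5, bucket 5 empty -> new chain.
Insert 614: h=2, bucket 2 empty -> new chain.
Insert 732: h=0, bucket 0 empty -> new chain.
Insert 520: h=4, bucket 4 empty -> new chain.
Insert 888: h=0, bucket 0 nonempty -> append to chain.
Insert 866: h=2, bucket 2 nonempty -> append to chain.
Insert 760: h=4, bucket 4 nonempty -> append to chain.
Insert 34: h=10, bucket 10 empty -> new chain.
Insert 817: h=1, bucket 1 empty -> new chain.
Insert 184: h=4, bucket 4 nonempty -> append to chain.
Final buckets:
0: 732 -> 888
1: 817
2: 614 -> 866
3: -
4: 520 -> 760 -> 184
5: 509
6: -
7: -
8: 920
9: -
10: 34
11: 623

2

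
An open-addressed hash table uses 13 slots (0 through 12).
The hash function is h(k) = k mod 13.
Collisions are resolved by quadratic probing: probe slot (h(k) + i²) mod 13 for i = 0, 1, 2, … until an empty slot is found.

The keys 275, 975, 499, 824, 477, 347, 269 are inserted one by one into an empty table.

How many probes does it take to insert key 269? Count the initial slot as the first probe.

275: h=2 → slot 2
975: h=0 → slot 0
499: h=5 → slot 5
824: h=5, probe 5,6 → slot 6
477: h=9 → slot 9
347: h=9, probe 9,10 → slot 10
269: h=9, probe 9,10,0,5,12 → slot 12
Table: [975, ., 275, ., ., 499, 824, ., ., 477, 347, ., 269]

5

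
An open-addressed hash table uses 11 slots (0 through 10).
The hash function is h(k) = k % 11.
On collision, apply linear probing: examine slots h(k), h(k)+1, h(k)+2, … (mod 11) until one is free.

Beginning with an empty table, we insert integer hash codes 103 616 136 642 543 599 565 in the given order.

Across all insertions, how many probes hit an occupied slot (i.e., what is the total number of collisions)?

14

Insert 103: h=4, slot 4 empty => index 4.
Insert 616: h=0, slot 0 empty => index 0.
Insert 136: h=4, slot 4 occupied => index 5.
Insert 642: h=4, slots 4,5 occupied => index 6.
Insert 543: h=4, slots 4,5,6 occupied => index 7.
Insert 599: h=5, slots 5,6,7 occupied => index 8.
Insert 565: h=4, slots 4,5,6,7,8 occupied => index 9.
Table: [616, ∅, ∅, ∅, 103, 136, 642, 543, 599, 565, ∅]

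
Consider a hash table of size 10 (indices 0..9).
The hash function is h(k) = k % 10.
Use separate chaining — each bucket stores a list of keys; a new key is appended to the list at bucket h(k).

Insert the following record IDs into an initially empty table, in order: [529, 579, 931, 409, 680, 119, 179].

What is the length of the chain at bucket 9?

Insert 529: h=9, bucket 9 empty -> new chain.
Insert 579: h=9, bucket 9 nonempty -> append to chain.
Insert 931: h=1, bucket 1 empty -> new chain.
Insert 409: h=9, bucket 9 nonempty -> append to chain.
Insert 680: h=0, bucket 0 empty -> new chain.
Insert 119: h=9, bucket 9 nonempty -> append to chain.
Insert 179: h=9, bucket 9 nonempty -> append to chain.
Final buckets:
0: 680
1: 931
2: —
3: —
4: —
5: —
6: —
7: —
8: —
9: 529 -> 579 -> 409 -> 119 -> 179

5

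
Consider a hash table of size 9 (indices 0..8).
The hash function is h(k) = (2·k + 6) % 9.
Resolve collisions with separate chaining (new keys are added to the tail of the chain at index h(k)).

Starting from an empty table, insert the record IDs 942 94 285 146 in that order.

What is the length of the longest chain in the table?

Insert 942: h=0, bucket 0 empty -> new chain.
Insert 94: h=5, bucket 5 empty -> new chain.
Insert 285: h=0, bucket 0 nonempty -> append to chain.
Insert 146: h=1, bucket 1 empty -> new chain.
Final buckets:
0: 942 -> 285
1: 146
2: ∅
3: ∅
4: ∅
5: 94
6: ∅
7: ∅
8: ∅

2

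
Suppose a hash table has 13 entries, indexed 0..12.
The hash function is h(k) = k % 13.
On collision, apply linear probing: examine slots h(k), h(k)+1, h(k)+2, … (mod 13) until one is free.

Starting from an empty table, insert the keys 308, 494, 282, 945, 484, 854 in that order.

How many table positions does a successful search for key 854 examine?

4

Insert 308: h=9, slot 9 empty → index 9.
Insert 494: h=0, slot 0 empty → index 0.
Insert 282: h=9, slot 9 occupied → index 10.
Insert 945: h=9, slots 9,10 occupied → index 11.
Insert 484: h=3, slot 3 empty → index 3.
Insert 854: h=9, slots 9,10,11 occupied → index 12.
Table: [494, -, -, 484, -, -, -, -, -, 308, 282, 945, 854]
Lookup 854: h=9, probe 9,10,11,12 → found at 12.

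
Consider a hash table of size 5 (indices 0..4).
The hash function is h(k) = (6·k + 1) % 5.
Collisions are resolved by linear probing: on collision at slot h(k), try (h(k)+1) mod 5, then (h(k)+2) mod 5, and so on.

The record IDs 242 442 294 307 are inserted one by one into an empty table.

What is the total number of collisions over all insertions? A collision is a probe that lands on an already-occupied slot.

4

Insert 242: h=3, slot 3 empty → index 3.
Insert 442: h=3, slot 3 occupied → index 4.
Insert 294: h=0, slot 0 empty → index 0.
Insert 307: h=3, slots 3,4,0 occupied → index 1.
Table: [294, 307, ∅, 242, 442]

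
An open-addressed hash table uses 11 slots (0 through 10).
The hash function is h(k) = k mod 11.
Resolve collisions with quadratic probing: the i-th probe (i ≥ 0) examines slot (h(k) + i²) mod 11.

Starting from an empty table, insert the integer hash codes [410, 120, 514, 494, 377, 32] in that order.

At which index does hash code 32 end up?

2

Insert 410: h=3, slot 3 empty -> index 3.
Insert 120: h=10, slot 10 empty -> index 10.
Insert 514: h=8, slot 8 empty -> index 8.
Insert 494: h=10, slot 10 occupied -> index 0.
Insert 377: h=3, slot 3 occupied -> index 4.
Insert 32: h=10, slots 10,0,3,8,4 occupied -> index 2.
Table: [494, ., 32, 410, 377, ., ., ., 514, ., 120]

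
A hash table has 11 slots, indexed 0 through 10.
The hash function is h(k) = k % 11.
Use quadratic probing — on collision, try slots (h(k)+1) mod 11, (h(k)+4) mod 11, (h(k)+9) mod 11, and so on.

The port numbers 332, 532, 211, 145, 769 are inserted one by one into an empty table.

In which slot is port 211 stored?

332 hashes to 2; slot 2 is free -> place at 2.
532 hashes to 4; slot 4 is free -> place at 4.
211 hashes to 2; 2 taken -> place at 3.
145 hashes to 2; 2,3 taken -> place at 6.
769 hashes to 10; slot 10 is free -> place at 10.
Table: [., ., 332, 211, 532, ., 145, ., ., ., 769]

3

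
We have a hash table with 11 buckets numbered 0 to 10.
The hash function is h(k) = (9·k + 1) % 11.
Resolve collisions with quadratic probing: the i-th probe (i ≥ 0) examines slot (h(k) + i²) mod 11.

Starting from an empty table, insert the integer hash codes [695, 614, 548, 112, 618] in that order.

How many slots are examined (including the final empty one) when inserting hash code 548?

2

695: h=8 => slot 8
614: h=5 => slot 5
548: h=5, probe 5,6 => slot 6
112: h=8, probe 8,9 => slot 9
618: h=8, probe 8,9,1 => slot 1
Table: [_, 618, _, _, _, 614, 548, _, 695, 112, _]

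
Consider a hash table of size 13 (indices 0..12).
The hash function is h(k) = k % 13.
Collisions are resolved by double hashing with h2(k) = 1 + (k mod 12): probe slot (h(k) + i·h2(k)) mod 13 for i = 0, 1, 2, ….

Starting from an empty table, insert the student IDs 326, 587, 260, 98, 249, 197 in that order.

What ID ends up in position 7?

98

326 hashes to 1; slot 1 is free → place at 1.
587 hashes to 2; slot 2 is free → place at 2.
260 hashes to 0; slot 0 is free → place at 0.
98 hashes to 7; slot 7 is free → place at 7.
249 hashes to 2, h2=10; 2 taken → place at 12.
197 hashes to 2, h2=6; 2 taken → place at 8.
Table: [260, 326, 587, -, -, -, -, 98, 197, -, -, -, 249]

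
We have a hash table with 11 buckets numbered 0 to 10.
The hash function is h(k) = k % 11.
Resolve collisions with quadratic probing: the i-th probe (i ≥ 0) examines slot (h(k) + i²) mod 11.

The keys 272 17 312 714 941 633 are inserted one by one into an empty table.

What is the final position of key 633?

272 hashes to 8; slot 8 is free → place at 8.
17 hashes to 6; slot 6 is free → place at 6.
312 hashes to 4; slot 4 is free → place at 4.
714 hashes to 10; slot 10 is free → place at 10.
941 hashes to 6; 6 taken → place at 7.
633 hashes to 6; 6,7,10,4 taken → place at 0.
Table: [633, ., ., ., 312, ., 17, 941, 272, ., 714]

0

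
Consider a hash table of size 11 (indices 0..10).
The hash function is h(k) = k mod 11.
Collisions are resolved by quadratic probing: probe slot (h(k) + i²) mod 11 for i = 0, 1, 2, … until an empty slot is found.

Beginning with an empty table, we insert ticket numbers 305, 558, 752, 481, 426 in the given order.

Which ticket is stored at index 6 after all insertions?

305 hashes to 8; slot 8 is free => place at 8.
558 hashes to 8; 8 taken => place at 9.
752 hashes to 4; slot 4 is free => place at 4.
481 hashes to 8; 8,9 taken => place at 1.
426 hashes to 8; 8,9,1 taken => place at 6.
Table: [∅, 481, ∅, ∅, 752, ∅, 426, ∅, 305, 558, ∅]

426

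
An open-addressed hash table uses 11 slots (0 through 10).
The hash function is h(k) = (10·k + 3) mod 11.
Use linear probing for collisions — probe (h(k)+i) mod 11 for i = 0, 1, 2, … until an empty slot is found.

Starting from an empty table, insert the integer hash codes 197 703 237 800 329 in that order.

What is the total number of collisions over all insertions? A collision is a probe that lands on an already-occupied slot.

4

197 hashes to 4; slot 4 is free => place at 4.
703 hashes to 4; 4 taken => place at 5.
237 hashes to 8; slot 8 is free => place at 8.
800 hashes to 6; slot 6 is free => place at 6.
329 hashes to 4; 4,5,6 taken => place at 7.
Table: [., ., ., ., 197, 703, 800, 329, 237, ., .]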